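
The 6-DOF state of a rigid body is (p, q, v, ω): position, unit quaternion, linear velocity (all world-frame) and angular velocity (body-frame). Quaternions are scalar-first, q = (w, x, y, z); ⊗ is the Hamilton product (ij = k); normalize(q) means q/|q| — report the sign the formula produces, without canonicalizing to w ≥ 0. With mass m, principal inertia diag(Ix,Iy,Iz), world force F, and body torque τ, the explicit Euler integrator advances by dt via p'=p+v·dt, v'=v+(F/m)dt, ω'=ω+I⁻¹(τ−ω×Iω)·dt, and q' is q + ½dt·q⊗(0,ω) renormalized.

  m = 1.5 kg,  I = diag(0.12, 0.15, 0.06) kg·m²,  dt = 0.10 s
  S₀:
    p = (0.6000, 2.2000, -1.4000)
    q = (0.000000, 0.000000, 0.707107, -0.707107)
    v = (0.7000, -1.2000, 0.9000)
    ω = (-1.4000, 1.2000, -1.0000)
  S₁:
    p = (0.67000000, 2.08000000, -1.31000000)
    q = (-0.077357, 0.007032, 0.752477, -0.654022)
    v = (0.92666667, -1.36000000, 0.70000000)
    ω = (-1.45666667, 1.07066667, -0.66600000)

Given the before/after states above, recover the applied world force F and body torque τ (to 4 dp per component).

F = (3.4000, -2.4000, -3.0000)
τ = (0.0400, -0.1100, 0.1500)

velocity change Δv = (0.22666667, -0.16000000, -0.20000000)
F = m·Δv/dt = (3.4000, -2.4000, -3.0000)
ω₁ − ω₀ = (-0.05666667, -0.12933333, 0.33400000)
ω₀×(Iω₀) = (0.1080, 0.0840, -0.0504)
τ = I·(Δω/dt) + ω₀×(Iω₀) = (0.0400, -0.1100, 0.1500)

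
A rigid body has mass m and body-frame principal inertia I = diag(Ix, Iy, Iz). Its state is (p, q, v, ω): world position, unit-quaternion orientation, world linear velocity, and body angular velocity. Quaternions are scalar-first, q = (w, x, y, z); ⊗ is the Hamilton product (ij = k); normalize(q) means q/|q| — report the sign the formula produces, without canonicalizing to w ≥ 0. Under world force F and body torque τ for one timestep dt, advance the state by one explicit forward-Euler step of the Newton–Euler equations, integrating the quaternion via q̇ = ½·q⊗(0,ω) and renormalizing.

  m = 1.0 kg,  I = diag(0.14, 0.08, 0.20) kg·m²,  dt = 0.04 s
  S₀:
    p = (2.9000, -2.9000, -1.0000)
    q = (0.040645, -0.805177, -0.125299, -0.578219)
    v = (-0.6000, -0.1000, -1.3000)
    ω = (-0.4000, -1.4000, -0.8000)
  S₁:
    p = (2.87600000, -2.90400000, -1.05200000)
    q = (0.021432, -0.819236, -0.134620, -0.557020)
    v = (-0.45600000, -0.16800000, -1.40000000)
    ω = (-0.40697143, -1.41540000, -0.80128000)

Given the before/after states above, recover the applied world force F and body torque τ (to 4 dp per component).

F = (3.6000, -1.7000, -2.5000)
τ = (0.1100, -0.0500, -0.0400)

v₁ − v₀ = (0.14400000, -0.06800000, -0.10000000)
m·(v₁−v₀)/dt = (3.6000, -1.7000, -2.5000)
ω₁ − ω₀ = (-0.00697143, -0.01540000, -0.00128000)
τ = I·(Δω/dt) + ω₀×(Iω₀) = (0.1100, -0.0500, -0.0400)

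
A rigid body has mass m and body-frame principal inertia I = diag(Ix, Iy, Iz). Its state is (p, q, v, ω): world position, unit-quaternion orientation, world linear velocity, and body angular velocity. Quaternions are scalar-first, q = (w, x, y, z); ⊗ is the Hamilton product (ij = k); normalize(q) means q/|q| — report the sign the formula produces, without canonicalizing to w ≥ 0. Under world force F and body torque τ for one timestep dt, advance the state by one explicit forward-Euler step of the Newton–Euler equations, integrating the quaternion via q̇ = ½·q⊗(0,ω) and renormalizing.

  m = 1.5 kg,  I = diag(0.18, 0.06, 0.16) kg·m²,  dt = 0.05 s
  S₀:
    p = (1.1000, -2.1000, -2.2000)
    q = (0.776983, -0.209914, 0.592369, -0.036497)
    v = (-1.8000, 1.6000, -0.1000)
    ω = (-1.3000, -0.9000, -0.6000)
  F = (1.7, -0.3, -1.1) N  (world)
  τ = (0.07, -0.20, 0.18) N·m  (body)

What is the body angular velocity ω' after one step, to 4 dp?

ω' = (-1.2956, -1.0797, -0.4999)

ω×(Iω) gyroscopic = (0.0540, 0.0156, -0.1404)
angular accel α = (0.0889, -3.5933, 2.0025)
ω' = ω + α·dt = (-1.2956, -1.0797, -0.4999)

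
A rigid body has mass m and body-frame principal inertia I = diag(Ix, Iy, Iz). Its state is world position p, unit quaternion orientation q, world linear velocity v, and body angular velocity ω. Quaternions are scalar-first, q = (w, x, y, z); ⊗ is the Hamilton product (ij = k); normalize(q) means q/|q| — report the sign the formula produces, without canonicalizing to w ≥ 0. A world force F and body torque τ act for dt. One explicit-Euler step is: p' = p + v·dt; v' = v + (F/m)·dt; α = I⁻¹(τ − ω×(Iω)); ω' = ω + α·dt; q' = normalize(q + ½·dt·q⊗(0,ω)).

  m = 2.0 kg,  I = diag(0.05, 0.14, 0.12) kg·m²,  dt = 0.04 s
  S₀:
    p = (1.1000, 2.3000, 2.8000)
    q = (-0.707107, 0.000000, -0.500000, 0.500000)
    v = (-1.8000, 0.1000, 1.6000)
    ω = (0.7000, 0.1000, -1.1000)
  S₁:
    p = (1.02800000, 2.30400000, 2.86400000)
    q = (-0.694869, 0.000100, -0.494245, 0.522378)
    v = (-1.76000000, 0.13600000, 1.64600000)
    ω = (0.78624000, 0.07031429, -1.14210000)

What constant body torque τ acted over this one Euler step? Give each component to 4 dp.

ω₁ − ω₀ = (0.08624000, -0.02968571, -0.04210000)
I·α + gyro = (0.1100, -0.0500, -0.1200)

τ = (0.1100, -0.0500, -0.1200)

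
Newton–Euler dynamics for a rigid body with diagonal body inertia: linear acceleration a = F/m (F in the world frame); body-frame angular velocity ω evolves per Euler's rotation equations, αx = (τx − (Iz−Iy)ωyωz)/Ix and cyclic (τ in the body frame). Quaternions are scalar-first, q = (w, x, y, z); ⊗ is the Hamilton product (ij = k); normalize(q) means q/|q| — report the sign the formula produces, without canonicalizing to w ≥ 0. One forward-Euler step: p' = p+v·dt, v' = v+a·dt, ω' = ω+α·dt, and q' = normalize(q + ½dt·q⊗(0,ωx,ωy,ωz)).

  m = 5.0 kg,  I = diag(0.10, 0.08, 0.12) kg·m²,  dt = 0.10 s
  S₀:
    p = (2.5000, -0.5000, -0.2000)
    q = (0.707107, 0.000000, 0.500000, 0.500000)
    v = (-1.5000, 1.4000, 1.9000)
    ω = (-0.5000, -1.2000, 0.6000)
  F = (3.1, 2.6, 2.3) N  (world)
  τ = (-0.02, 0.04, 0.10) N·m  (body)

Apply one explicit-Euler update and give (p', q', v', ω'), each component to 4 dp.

p' = (2.3500, -0.3600, -0.0100)
q' = (0.7203, 0.0273, 0.4439, 0.5324)
v' = (-1.4380, 1.4520, 1.9460)
ω' = (-0.4912, -1.1575, 0.6933)

p + v·dt = (2.3500, -0.3600, -0.0100)
v' = v + a·dt = (-1.4380, 1.4520, 1.9460)
gyro term ω×Iω = (-0.0288, 0.0060, -0.0120)
angular accel α = (0.0880, 0.4250, 0.9333)
new body rate ω' = (-0.4912, -1.1575, 0.6933)
Hamilton product q⊗(0,ω) = (0.3000000, 0.5464465, -1.0985284, 0.6742642)
q' = normalize(q + ½dt·q⊗(0,ω)) = (0.7203, 0.0273, 0.4439, 0.5324)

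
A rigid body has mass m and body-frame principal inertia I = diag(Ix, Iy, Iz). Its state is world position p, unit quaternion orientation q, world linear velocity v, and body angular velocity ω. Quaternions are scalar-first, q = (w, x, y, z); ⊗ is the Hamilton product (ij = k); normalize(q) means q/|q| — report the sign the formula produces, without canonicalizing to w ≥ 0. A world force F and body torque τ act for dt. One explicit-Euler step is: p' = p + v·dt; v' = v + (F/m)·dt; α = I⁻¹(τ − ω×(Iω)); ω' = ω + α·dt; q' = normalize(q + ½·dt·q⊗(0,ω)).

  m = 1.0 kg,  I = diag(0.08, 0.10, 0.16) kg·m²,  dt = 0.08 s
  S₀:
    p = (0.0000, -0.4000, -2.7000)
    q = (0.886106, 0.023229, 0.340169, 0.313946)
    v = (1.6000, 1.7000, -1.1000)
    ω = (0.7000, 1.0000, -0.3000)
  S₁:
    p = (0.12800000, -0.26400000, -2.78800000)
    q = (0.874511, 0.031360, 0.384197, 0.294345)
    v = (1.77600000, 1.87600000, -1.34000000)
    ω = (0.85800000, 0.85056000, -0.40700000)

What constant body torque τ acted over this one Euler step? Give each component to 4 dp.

τ = (0.1400, -0.1700, -0.2000)

Δω = ω₁−ω₀ = (0.15800000, -0.14944000, -0.10700000)
I·α + gyro = (0.1400, -0.1700, -0.2000)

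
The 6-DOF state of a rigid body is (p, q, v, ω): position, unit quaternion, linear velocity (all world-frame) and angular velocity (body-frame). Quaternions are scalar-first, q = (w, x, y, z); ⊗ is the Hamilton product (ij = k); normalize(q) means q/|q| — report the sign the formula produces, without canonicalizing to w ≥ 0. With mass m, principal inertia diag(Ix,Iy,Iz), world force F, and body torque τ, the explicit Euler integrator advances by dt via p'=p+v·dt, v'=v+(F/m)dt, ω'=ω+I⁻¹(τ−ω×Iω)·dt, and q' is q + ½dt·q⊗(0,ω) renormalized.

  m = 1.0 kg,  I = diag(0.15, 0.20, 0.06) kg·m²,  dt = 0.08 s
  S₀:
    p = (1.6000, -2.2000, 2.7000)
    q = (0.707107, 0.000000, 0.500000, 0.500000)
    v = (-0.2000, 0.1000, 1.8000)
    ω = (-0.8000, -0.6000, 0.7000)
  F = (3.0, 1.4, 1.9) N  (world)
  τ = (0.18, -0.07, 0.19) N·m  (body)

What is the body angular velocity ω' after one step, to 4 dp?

ω' = (-0.7354, -0.6078, 0.9213)

ω×(Iω) gyroscopic = (0.0588, -0.0504, 0.0240)
angular accel α = (0.8080, -0.0980, 2.7667)
new body rate ω' = (-0.7354, -0.6078, 0.9213)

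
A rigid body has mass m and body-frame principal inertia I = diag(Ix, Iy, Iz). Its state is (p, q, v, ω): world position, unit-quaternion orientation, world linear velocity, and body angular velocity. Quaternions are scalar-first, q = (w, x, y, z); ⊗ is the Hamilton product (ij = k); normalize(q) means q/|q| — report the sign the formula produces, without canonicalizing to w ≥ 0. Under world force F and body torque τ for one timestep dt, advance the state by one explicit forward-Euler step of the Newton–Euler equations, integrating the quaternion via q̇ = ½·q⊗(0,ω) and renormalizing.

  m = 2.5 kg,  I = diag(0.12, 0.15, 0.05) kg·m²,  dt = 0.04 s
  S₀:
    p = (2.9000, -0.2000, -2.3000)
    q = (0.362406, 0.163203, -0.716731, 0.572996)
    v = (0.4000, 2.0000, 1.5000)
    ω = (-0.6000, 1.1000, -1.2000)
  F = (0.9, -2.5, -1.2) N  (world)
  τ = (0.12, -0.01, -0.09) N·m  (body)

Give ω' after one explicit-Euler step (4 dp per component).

precession coupling ω×(Iω) = (0.1320, 0.0504, -0.0198)
(τ − ω×Iω)/I = (-0.1000, -0.4027, -1.4040)
new body rate ω' = (-0.6040, 1.0839, -1.2562)

ω' = (-0.6040, 1.0839, -1.2562)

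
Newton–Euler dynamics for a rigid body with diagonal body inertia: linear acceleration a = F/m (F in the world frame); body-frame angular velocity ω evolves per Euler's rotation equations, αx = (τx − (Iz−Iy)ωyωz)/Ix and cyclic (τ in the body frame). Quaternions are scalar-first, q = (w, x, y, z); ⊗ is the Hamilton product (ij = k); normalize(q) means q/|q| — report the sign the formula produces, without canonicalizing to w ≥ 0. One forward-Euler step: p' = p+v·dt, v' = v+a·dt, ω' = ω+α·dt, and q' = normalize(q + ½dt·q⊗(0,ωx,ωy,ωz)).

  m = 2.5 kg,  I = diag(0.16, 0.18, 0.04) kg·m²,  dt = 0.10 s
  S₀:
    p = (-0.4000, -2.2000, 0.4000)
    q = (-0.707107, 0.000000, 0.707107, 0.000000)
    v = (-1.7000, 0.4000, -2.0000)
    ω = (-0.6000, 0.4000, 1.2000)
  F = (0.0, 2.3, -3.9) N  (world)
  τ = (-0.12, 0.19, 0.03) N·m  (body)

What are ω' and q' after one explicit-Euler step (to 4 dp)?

ω' = (-0.6330, 0.5536, 1.2870)
q' = (-0.7195, 0.0635, 0.6913, -0.0212)

gyro term ω×Iω = (-0.0672, -0.0864, -0.0048)
α = I⁻¹(τ − ω×Iω) = (-0.3300, 1.5356, 0.8700)
ω' = ω + α·dt = (-0.6330, 0.5536, 1.2870)
Hamilton product q⊗(0,ω) = (-0.2828428, 1.2727926, -0.2828428, -0.4242642)
q' = normalize(q + ½dt·q⊗(0,ω)) = (-0.7195, 0.0635, 0.6913, -0.0212)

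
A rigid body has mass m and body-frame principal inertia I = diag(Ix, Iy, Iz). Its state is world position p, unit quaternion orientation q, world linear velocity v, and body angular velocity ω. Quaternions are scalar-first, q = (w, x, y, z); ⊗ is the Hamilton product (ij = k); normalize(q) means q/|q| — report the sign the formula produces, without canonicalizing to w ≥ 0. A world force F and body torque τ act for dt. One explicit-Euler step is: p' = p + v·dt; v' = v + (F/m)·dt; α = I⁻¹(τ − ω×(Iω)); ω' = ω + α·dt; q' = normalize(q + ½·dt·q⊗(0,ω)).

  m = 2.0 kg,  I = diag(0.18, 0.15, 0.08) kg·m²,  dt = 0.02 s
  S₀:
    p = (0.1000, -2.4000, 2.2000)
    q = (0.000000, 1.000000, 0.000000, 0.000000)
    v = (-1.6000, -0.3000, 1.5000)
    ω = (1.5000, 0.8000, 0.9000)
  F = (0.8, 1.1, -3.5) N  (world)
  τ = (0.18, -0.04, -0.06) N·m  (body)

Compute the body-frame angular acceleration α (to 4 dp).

α = (1.2800, -1.1667, -0.3000)

gyro term ω×Iω = (-0.0504, 0.1350, -0.0360)
(τ − ω×Iω)/I = (1.2800, -1.1667, -0.3000)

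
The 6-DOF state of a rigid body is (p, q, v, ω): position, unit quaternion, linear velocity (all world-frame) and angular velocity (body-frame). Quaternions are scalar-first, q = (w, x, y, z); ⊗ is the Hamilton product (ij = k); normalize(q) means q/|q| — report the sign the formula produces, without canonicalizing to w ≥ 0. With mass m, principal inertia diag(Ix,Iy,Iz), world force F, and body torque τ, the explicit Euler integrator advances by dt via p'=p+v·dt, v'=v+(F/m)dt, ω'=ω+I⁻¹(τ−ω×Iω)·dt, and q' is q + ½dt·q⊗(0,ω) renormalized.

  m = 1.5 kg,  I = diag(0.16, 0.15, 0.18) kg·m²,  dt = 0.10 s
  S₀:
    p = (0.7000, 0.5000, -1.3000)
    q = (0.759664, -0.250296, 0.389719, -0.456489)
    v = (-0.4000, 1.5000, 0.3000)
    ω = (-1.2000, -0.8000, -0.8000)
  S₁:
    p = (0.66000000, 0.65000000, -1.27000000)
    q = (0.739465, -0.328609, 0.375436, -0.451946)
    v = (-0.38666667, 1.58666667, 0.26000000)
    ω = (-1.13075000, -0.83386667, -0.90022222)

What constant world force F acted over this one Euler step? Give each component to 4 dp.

v₁ − v₀ = (0.01333333, 0.08666667, -0.04000000)
F = m·Δv/dt = (0.2000, 1.3000, -0.6000)

F = (0.2000, 1.3000, -0.6000)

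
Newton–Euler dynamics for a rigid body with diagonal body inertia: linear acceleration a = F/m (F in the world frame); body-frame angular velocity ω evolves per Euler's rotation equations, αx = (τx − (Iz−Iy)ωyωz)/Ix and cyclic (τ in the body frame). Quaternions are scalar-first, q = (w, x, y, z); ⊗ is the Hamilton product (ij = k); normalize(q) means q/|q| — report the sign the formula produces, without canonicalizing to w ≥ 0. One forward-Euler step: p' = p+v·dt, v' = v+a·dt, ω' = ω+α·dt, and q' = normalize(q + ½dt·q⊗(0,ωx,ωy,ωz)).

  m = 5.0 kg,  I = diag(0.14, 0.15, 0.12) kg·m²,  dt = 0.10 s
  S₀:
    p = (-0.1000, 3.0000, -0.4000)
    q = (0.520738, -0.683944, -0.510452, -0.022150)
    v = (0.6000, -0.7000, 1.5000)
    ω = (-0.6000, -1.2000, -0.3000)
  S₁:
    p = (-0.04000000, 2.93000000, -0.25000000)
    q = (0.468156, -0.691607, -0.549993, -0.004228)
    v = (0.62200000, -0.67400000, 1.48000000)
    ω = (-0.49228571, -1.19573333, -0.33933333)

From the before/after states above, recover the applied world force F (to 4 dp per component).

v₁ − v₀ = (0.02200000, 0.02600000, -0.02000000)
m·(v₁−v₀)/dt = (1.1000, 1.3000, -1.0000)

F = (1.1000, 1.3000, -1.0000)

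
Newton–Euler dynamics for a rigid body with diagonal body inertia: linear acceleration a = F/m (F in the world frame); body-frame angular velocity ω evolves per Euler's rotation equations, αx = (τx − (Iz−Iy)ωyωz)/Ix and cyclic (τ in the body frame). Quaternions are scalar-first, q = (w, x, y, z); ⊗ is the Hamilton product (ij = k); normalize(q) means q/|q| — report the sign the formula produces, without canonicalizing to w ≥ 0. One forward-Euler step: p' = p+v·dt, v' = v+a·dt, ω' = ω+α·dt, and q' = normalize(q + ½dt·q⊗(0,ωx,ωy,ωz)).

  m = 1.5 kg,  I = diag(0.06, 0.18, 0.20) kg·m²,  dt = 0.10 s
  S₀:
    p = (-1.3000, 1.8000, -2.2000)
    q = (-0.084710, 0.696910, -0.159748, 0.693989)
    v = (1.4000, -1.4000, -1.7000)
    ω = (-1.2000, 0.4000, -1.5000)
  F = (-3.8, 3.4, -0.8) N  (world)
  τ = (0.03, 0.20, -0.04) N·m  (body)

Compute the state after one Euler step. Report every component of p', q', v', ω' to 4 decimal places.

p' = (-1.1600, 1.6600, -2.3700)
q' = (0.0123, 0.6967, -0.1501, 0.7013)
v' = (1.1467, -1.1733, -1.7533)
ω' = (-1.1300, 0.6511, -1.4912)

gyro term ω×Iω = (-0.0120, -0.2520, -0.0576)
angular accel α = (0.7000, 2.5111, 0.0880)
new body rate ω' = (-1.1300, 0.6511, -1.4912)
q⊗(0,ω) = (1.9411747, 0.0636784, 0.1786942, 0.2141314)
q' = normalize(q + ½dt·q⊗(0,ω)) = (0.0123, 0.6967, -0.1501, 0.7013)
new position p' = (-1.1600, 1.6600, -2.3700)
new velocity v' = (1.1467, -1.1733, -1.7533)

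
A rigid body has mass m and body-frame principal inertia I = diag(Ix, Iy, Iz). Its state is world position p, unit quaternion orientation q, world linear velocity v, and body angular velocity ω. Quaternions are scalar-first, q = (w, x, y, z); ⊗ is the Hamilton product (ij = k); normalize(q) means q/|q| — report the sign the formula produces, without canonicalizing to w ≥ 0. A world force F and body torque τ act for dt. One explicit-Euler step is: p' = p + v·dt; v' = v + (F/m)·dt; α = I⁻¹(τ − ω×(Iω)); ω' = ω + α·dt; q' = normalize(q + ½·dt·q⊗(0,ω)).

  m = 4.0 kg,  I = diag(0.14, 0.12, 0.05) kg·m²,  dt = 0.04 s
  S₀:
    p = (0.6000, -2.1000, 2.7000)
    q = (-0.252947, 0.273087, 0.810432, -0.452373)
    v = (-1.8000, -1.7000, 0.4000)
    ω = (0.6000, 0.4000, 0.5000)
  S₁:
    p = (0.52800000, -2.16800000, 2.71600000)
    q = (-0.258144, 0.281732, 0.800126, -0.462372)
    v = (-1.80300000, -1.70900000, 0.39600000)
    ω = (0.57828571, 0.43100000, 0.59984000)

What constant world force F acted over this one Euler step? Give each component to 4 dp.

velocity change Δv = (-0.00300000, -0.00900000, -0.00400000)
m·(v₁−v₀)/dt = (-0.3000, -0.9000, -0.4000)

F = (-0.3000, -0.9000, -0.4000)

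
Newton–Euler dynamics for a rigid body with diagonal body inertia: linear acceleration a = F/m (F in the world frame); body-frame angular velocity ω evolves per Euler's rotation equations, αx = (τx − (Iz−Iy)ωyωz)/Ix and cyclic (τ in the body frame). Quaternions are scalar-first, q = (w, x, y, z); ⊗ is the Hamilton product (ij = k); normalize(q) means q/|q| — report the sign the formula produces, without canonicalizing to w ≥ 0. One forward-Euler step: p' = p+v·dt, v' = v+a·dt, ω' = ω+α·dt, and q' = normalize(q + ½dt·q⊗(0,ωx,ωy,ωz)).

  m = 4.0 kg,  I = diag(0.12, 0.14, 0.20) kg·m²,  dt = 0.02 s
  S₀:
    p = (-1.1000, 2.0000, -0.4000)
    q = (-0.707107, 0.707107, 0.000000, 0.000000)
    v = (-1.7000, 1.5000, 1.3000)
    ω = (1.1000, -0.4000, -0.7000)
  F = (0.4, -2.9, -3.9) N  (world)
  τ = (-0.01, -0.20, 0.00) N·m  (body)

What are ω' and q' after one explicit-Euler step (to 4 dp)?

ω' = (1.0955, -0.4374, -0.6991)
q' = (-0.7148, 0.6993, 0.0078, 0.0021)

gyro term ω×Iω = (0.0168, 0.0616, -0.0088)
(τ − ω×Iω)/I = (-0.2233, -1.8686, 0.0440)
new body rate ω' = (1.0955, -0.4374, -0.6991)
q⊗(0,ω) = (-0.7778177, -0.7778177, 0.7778177, 0.2121321)
q' = normalize(q + ½dt·q⊗(0,ω)) = (-0.7148, 0.6993, 0.0078, 0.0021)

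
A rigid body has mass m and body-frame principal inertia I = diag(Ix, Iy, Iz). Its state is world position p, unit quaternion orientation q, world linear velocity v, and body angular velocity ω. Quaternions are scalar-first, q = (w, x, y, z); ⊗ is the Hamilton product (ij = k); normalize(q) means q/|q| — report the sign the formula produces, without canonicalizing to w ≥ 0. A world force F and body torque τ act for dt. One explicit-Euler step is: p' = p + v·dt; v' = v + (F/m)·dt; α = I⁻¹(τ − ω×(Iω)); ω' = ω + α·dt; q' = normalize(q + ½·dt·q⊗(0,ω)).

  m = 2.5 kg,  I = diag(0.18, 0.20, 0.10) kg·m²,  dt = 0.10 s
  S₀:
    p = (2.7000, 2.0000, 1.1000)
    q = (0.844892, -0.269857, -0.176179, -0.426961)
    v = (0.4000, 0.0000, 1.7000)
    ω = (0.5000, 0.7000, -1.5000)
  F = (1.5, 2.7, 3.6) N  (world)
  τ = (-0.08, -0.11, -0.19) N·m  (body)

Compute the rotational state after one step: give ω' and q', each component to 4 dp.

precession coupling ω×(Iω) = (0.1050, -0.0600, 0.0070)
angular accel α = (-1.0278, -0.2500, -1.9700)
new body rate ω' = (0.3972, 0.6750, -1.6970)
2q̇ = q⊗(0,ω) = (-0.3821877, 0.9855872, -0.0268416, -1.3681484)
updated quaternion q' = (0.8227, -0.2198, -0.1769, -0.4935)

ω' = (0.3972, 0.6750, -1.6970)
q' = (0.8227, -0.2198, -0.1769, -0.4935)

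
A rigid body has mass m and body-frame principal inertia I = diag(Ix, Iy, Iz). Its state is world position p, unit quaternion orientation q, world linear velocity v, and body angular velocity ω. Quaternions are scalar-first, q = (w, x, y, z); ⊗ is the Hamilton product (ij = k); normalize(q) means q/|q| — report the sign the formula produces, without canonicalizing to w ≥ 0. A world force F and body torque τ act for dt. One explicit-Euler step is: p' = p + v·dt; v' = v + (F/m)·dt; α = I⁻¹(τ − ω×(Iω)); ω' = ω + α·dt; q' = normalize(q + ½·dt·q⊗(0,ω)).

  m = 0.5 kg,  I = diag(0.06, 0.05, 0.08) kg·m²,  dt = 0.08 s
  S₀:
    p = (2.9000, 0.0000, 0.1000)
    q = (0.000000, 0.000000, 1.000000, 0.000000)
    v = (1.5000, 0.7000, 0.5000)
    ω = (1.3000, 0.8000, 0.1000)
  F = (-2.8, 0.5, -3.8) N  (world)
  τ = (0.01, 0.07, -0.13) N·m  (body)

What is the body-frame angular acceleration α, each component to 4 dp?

precession coupling ω×(Iω) = (0.0024, -0.0026, -0.0104)
angular accel α = (0.1267, 1.4520, -1.4950)

α = (0.1267, 1.4520, -1.4950)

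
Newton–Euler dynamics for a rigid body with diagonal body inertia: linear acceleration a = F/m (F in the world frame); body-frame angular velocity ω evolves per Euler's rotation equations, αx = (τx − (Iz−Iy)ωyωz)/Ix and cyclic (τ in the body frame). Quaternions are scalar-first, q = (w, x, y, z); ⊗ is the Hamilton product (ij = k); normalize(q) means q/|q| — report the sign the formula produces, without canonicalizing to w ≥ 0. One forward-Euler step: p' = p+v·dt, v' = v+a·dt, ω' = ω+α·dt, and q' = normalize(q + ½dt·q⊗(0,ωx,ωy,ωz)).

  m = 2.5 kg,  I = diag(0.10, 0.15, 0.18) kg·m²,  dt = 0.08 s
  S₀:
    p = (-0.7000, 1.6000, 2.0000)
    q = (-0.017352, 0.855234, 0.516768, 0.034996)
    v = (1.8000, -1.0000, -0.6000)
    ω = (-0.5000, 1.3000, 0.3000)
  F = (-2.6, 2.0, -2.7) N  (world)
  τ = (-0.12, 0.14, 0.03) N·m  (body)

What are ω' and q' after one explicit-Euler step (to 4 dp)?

ω' = (-0.6054, 1.3683, 0.3278)
q' = (-0.0275, 0.8586, 0.5041, 0.0895)

gyro term ω×Iω = (0.0117, 0.0120, -0.0325)
α = I⁻¹(τ − ω×Iω) = (-1.3170, 0.8533, 0.3472)
ω + α·dt = (-0.6054, 1.3683, 0.3278)
2q̇ = q⊗(0,ω) = (-0.2546802, 0.1182116, -0.2966258, 1.3649826)
q + ½dt·q⊗(0,ω), renormalized = (-0.0275, 0.8586, 0.5041, 0.0895)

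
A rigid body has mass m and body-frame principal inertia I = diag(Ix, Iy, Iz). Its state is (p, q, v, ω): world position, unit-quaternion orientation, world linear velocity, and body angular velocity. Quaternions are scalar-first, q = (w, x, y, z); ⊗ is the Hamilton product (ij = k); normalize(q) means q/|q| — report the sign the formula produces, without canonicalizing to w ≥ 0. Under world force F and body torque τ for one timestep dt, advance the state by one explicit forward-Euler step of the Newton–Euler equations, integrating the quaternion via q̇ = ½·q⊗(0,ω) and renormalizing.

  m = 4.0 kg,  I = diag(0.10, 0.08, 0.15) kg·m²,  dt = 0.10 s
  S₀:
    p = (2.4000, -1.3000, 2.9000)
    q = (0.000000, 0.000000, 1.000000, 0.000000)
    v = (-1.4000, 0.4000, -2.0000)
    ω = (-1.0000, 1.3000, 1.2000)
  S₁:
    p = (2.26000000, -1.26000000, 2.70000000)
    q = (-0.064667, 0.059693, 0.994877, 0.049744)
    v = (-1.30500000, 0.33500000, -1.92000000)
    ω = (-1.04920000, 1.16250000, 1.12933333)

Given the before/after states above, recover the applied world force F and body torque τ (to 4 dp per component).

F = (3.8000, -2.6000, 3.2000)
τ = (0.0600, -0.0500, -0.0800)

Δω = ω₁−ω₀ = (-0.04920000, -0.13750000, -0.07066667)
ω₀×(Iω₀) = (0.1092, 0.0600, 0.0260)
applied torque τ = (0.0600, -0.0500, -0.0800)
velocity change Δv = (0.09500000, -0.06500000, 0.08000000)
applied force F = (3.8000, -2.6000, 3.2000)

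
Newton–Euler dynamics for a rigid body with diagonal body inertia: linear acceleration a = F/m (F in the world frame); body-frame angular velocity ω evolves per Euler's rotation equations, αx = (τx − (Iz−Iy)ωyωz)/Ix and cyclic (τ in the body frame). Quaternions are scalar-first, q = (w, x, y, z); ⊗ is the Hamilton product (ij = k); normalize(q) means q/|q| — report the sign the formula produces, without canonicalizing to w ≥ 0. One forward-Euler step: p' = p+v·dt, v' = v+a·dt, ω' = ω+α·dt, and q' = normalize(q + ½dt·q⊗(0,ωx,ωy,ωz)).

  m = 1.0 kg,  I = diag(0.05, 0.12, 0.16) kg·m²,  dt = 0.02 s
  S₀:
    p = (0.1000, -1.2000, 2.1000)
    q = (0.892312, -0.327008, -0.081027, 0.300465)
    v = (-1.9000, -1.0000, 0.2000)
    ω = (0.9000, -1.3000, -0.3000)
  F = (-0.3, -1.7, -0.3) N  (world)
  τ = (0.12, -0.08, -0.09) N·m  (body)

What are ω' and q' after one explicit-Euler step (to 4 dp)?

ω×(Iω) gyroscopic = (0.0156, 0.0297, -0.0819)
α = I⁻¹(τ − ω×Iω) = (2.0880, -0.9142, -0.0506)
ω' = ω + α·dt = (0.9418, -1.3183, -0.3010)
Hamilton product q⊗(0,ω) = (0.2791116, 1.2179934, -0.9876895, 0.2303411)
q + ½dt·q⊗(0,ω), renormalized = (0.8950, -0.3148, -0.0909, 0.3027)

ω' = (0.9418, -1.3183, -0.3010)
q' = (0.8950, -0.3148, -0.0909, 0.3027)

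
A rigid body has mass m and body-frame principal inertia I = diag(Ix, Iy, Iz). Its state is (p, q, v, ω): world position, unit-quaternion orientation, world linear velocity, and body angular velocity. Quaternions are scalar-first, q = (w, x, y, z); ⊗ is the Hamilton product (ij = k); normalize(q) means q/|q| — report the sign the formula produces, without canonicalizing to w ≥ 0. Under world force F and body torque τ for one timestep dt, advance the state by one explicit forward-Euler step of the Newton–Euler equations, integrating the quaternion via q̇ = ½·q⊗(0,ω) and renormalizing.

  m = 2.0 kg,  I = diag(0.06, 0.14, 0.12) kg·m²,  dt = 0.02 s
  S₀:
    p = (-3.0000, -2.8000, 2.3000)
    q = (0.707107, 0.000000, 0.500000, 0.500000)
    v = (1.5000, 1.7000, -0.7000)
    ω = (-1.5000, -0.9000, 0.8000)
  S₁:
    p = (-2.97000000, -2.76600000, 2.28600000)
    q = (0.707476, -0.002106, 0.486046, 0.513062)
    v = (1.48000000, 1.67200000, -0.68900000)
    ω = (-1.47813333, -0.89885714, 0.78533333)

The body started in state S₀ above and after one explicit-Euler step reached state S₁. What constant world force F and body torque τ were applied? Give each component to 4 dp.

F = (-2.0000, -2.8000, 1.1000)
τ = (0.0800, 0.0800, 0.0200)

ω₁ − ω₀ = (0.02186667, 0.00114286, -0.01466667)
precession coupling = (0.0144, 0.0720, 0.1080)
applied torque τ = (0.0800, 0.0800, 0.0200)
velocity change Δv = (-0.02000000, -0.02800000, 0.01100000)
applied force F = (-2.0000, -2.8000, 1.1000)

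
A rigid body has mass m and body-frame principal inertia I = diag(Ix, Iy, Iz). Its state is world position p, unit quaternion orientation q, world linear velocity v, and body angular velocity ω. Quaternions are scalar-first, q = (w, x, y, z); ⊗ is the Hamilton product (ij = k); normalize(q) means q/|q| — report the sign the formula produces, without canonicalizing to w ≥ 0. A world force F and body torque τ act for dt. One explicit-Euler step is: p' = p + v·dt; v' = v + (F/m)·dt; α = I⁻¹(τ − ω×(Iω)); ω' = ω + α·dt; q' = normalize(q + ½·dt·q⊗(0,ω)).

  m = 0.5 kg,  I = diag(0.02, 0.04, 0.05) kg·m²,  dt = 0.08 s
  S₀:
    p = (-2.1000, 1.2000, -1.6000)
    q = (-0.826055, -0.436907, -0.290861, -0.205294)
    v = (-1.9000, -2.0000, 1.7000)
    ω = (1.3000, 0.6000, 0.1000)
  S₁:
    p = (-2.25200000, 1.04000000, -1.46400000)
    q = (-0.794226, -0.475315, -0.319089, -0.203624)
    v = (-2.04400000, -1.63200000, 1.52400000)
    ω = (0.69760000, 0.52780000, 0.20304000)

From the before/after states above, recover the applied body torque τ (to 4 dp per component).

ω₁ − ω₀ = (-0.60240000, -0.07220000, 0.10304000)
precession coupling = (0.0006, -0.0039, 0.0156)
applied torque τ = (-0.1500, -0.0400, 0.0800)

τ = (-0.1500, -0.0400, 0.0800)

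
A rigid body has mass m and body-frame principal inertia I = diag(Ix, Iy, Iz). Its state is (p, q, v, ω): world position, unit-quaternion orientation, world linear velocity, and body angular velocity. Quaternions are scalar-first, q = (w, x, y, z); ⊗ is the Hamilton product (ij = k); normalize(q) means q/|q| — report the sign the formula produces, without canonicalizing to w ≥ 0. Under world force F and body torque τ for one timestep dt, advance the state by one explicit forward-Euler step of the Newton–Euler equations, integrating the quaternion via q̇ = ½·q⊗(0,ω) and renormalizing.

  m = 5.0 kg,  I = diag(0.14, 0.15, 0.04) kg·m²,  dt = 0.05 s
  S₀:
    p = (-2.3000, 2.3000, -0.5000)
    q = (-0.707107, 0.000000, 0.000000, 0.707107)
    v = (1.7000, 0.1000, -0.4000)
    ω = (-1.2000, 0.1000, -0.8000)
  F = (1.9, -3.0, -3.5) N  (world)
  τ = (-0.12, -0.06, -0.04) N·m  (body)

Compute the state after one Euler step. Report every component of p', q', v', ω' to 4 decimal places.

p' = (-2.2150, 2.3050, -0.5200)
q' = (-0.6925, 0.0194, -0.0230, 0.7208)
v' = (1.7190, 0.0700, -0.4350)
ω' = (-1.2460, 0.0480, -0.8485)

angular accel α = (-0.9200, -1.0400, -0.9700)
ω + α·dt = (-1.2460, 0.0480, -0.8485)
Hamilton product q⊗(0,ω) = (0.5656856, 0.7778177, -0.9192391, 0.5656856)
updated quaternion q' = (-0.6925, 0.0194, -0.0230, 0.7208)
p + v·dt = (-2.2150, 2.3050, -0.5200)
new velocity v' = (1.7190, 0.0700, -0.4350)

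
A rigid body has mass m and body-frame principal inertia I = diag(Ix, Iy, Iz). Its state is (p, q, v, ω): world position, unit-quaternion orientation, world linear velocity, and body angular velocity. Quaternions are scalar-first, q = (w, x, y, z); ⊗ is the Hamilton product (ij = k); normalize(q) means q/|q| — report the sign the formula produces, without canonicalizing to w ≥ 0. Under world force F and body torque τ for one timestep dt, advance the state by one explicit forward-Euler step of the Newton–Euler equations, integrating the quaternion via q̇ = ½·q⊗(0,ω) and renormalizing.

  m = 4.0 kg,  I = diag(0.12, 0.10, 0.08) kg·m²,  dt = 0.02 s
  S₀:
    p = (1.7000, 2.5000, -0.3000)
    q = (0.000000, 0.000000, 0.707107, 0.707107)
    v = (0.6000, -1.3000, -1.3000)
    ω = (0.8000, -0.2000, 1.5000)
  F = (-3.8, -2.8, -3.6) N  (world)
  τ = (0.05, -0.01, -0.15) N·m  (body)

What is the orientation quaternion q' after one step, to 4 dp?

q' = (-0.0092, 0.0120, 0.7127, 0.7013)

q⊗(0,ω) = (-0.9192391, 1.2020819, 0.5656856, -0.5656856)
q' = normalize(q + ½dt·q⊗(0,ω)) = (-0.0092, 0.0120, 0.7127, 0.7013)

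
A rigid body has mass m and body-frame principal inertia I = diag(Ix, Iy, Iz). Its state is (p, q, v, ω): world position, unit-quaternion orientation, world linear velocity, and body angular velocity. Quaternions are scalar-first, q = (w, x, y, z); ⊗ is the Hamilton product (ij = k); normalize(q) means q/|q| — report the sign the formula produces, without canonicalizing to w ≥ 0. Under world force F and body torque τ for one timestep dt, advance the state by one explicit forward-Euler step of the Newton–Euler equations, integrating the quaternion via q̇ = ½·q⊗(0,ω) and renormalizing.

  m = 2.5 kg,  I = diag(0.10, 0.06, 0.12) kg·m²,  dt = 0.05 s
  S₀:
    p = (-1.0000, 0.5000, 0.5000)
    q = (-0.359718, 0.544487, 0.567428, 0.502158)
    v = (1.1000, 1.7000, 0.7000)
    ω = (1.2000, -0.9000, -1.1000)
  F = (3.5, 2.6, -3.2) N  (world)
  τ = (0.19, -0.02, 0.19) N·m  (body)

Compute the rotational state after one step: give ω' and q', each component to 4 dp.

ω' = (1.2653, -0.9387, -1.0388)
q' = (-0.3491, 0.5288, 0.6049, 0.4823)

angular accel α = (1.3060, -0.7733, 1.2233)
ω' = ω + α·dt = (1.2653, -0.9387, -1.0388)
q⊗(0,ω) = (0.4096746, -0.6038902, 1.5252715, -0.7752621)
q' = normalize(q + ½dt·q⊗(0,ω)) = (-0.3491, 0.5288, 0.6049, 0.4823)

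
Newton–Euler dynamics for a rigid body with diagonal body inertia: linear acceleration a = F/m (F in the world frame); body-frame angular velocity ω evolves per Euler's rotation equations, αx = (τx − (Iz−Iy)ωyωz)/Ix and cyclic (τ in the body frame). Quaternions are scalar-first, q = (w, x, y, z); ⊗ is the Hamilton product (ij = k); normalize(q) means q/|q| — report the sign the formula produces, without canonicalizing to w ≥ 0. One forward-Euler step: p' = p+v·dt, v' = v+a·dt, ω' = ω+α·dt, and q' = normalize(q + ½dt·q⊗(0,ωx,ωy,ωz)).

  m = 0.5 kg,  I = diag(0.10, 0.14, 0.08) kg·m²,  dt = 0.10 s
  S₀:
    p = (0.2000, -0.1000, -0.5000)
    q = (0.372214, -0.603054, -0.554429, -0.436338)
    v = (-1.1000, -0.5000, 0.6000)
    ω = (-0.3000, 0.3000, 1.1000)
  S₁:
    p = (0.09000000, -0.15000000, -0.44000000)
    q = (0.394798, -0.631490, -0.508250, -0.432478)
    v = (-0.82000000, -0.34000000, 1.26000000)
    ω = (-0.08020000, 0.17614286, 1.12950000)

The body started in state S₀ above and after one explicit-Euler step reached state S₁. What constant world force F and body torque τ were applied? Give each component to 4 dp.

rate change Δω = (0.21980000, -0.12385714, 0.02950000)
gyro term ω₀×Iω₀ = (-0.0198, -0.0066, -0.0036)
applied torque τ = (0.2000, -0.1800, 0.0200)
Δv = v₁−v₀ = (0.28000000, 0.16000000, 0.66000000)
F = m·Δv/dt = (1.4000, 0.8000, 3.3000)

F = (1.4000, 0.8000, 3.3000)
τ = (0.2000, -0.1800, 0.0200)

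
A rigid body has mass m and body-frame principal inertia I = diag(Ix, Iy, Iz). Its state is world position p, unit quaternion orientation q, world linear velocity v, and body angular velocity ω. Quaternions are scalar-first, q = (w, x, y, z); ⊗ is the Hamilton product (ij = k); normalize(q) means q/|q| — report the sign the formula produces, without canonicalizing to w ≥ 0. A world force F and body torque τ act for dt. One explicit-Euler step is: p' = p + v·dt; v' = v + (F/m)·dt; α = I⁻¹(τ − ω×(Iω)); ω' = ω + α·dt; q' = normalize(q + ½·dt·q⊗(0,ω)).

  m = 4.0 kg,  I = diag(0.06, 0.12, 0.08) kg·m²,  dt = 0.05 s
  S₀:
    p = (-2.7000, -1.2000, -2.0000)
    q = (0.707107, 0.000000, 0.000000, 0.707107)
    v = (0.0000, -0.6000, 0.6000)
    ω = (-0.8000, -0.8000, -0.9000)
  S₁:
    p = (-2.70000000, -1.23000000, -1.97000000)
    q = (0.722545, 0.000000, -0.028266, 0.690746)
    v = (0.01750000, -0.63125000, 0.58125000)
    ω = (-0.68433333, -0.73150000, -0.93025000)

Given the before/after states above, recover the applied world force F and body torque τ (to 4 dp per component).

F = (1.4000, -2.5000, -1.5000)
τ = (0.1100, 0.1500, -0.0100)

ω₁ − ω₀ = (0.11566667, 0.06850000, -0.03025000)
ω₀×(Iω₀) = (-0.0288, -0.0144, 0.0384)
applied torque τ = (0.1100, 0.1500, -0.0100)
v₁ − v₀ = (0.01750000, -0.03125000, -0.01875000)
F = m·Δv/dt = (1.4000, -2.5000, -1.5000)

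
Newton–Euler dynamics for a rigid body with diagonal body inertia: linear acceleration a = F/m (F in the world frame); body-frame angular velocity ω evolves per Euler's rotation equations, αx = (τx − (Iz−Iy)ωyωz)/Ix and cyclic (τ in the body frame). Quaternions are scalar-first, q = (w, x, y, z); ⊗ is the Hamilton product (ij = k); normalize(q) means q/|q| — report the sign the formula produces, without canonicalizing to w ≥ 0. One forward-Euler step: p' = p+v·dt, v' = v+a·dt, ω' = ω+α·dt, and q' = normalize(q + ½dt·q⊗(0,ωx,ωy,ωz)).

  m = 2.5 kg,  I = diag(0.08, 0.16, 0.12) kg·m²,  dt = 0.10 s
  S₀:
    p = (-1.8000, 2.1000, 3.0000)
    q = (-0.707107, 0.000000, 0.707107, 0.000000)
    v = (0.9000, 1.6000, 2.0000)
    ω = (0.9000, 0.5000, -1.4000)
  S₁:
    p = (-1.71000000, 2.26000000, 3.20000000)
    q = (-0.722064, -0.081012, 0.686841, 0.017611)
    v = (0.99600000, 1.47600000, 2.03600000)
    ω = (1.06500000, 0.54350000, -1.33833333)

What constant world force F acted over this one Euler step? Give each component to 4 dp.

F = (2.4000, -3.1000, 0.9000)

v₁ − v₀ = (0.09600000, -0.12400000, 0.03600000)
m·(v₁−v₀)/dt = (2.4000, -3.1000, 0.9000)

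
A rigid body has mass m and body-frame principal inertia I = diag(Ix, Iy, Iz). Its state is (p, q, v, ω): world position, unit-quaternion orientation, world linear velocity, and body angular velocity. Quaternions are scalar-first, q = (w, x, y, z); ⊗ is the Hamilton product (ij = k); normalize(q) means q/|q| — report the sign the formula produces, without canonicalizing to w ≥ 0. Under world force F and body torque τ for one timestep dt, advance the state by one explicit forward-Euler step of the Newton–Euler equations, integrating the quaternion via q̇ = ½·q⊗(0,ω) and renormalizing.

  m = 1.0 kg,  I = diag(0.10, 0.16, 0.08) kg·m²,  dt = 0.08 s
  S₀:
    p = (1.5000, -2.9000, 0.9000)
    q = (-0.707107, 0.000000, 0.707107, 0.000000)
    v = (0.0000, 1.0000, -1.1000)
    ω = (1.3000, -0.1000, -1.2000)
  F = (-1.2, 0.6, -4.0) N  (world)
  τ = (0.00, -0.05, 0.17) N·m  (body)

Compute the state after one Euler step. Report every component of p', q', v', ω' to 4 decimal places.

angular accel α = (0.0960, -0.1175, 2.2225)
ω' = ω + α·dt = (1.3077, -0.1094, -1.0222)
q⊗(0,ω) = (0.0707107, -1.7677675, 0.0707107, -0.0707107)
q' = normalize(q + ½dt·q⊗(0,ω)) = (-0.7025, -0.0705, 0.7082, -0.0028)
linear accel F/m = (-1.2000, 0.6000, -4.0000)
p' = p + v·dt = (1.5000, -2.8200, 0.8120)
v + (F/m)dt = (-0.0960, 1.0480, -1.4200)

p' = (1.5000, -2.8200, 0.8120)
q' = (-0.7025, -0.0705, 0.7082, -0.0028)
v' = (-0.0960, 1.0480, -1.4200)
ω' = (1.3077, -0.1094, -1.0222)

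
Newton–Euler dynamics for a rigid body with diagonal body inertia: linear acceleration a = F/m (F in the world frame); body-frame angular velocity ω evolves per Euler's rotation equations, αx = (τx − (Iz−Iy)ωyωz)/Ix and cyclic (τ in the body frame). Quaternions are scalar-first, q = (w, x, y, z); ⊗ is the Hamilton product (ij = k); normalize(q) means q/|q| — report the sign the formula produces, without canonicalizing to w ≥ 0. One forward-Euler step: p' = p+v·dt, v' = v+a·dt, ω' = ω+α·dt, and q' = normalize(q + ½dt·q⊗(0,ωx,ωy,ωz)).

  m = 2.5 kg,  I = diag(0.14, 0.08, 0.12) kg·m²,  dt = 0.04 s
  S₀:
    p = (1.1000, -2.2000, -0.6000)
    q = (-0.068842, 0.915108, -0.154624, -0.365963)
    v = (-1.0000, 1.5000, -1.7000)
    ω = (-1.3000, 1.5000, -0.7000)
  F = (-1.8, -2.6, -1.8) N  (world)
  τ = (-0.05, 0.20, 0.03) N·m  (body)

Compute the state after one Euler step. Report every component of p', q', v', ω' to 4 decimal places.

a = F/m = (-0.7200, -1.0400, -0.7200)
p' = p + v·dt = (1.0600, -2.1400, -0.6680)
new velocity v' = (-1.0288, 1.4584, -1.7288)
α = I⁻¹(τ − ω×Iω) = (-0.0571, 2.2725, -0.7250)
ω + α·dt = (-1.3023, 1.5909, -0.7290)
2q̇ = q⊗(0,ω) = (1.1654023, 0.7466759, 1.0130645, 1.2198402)
updated quaternion q' = (-0.0455, 0.9292, -0.1342, -0.3413)

p' = (1.0600, -2.1400, -0.6680)
q' = (-0.0455, 0.9292, -0.1342, -0.3413)
v' = (-1.0288, 1.4584, -1.7288)
ω' = (-1.3023, 1.5909, -0.7290)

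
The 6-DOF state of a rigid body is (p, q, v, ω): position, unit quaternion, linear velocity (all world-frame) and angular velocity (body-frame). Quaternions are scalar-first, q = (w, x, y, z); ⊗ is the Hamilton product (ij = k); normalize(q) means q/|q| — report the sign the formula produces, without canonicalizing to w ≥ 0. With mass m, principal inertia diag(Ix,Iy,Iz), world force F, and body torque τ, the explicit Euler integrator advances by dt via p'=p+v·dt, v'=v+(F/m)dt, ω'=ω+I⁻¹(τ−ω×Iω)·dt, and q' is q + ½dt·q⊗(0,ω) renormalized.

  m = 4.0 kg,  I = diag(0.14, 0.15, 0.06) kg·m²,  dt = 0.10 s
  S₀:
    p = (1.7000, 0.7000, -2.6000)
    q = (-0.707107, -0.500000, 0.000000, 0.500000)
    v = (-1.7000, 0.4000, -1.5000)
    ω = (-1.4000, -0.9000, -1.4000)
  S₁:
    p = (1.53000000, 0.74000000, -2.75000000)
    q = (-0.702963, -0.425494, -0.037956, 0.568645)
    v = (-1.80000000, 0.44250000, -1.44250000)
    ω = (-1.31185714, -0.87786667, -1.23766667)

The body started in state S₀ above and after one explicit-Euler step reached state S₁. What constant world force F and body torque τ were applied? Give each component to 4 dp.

velocity change Δv = (-0.10000000, 0.04250000, 0.05750000)
applied force F = (-4.0000, 1.7000, 2.3000)
rate change Δω = (0.08814286, 0.02213333, 0.16233333)
τ = I·(Δω/dt) + ω₀×(Iω₀) = (0.0100, 0.1900, 0.1100)

F = (-4.0000, 1.7000, 2.3000)
τ = (0.0100, 0.1900, 0.1100)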